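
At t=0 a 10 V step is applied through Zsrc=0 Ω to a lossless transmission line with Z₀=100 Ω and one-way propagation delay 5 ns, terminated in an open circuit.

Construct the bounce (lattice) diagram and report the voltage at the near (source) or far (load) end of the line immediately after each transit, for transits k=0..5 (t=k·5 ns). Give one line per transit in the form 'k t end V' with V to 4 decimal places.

0 0 source 10.0000
1 5 load 20.0000
2 10 source 10.0000
3 15 load 0.0000
4 20 source 10.0000
5 25 load 20.0000

Γ_L=1.000000, Γ_S=-1.000000; launch V₁=10·100/100=10.000000
k=0 src: V=10.0000
k=1 load: inc=10.000000, refl=10.000000·1.000000=10.0000; V=0.000000+10.000000+10.000000=20.0000
k=2 src: inc=10.000000, refl=10.000000·-1.000000=-10.0000; V=10.000000+10.000000+-10.000000=10.0000
k=3 load: inc=-10.000000, refl=-10.000000·1.000000=-10.0000; V=20.000000+-10.000000+-10.000000=0.0000
k=4 src: inc=-10.000000, refl=-10.000000·-1.000000=10.0000; V=10.000000+-10.000000+10.000000=10.0000
k=5 load: inc=10.000000, refl=10.000000·1.000000=10.0000; V=0.000000+10.000000+10.000000=20.0000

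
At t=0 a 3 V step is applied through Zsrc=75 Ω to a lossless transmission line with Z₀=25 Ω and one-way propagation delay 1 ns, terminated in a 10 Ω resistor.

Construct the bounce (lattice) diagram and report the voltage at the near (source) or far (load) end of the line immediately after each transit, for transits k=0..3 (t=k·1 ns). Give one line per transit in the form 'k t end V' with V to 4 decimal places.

0 0 source 0.7500
1 1 load 0.4286
2 2 source 0.2679
3 3 load 0.3367

Γ_L=-0.428571, Γ_S=0.500000; launch V₁=3·25/100=0.750000
k=0 src: V=0.7500
k=1 load: inc=0.750000, refl=0.750000·-0.428571=-0.3214; V=0.000000+0.750000+-0.321429=0.4286
k=2 src: inc=-0.321429, refl=-0.321429·0.500000=-0.1607; V=0.750000+-0.321429+-0.160714=0.2679
k=3 load: inc=-0.160714, refl=-0.160714·-0.428571=0.0689; V=0.428571+-0.160714+0.068878=0.3367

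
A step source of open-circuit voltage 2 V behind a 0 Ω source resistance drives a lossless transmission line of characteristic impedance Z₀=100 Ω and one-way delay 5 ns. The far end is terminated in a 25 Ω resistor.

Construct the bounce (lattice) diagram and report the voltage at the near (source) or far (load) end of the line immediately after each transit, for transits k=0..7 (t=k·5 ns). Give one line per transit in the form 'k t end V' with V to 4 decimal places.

Γ_L=-0.600000, Γ_S=-1.000000; launch V₁=2·100/100=2.000000
k=0 src: V=2.0000
k=1 load: inc=2.000000, refl=2.000000·-0.600000=-1.2000; V=0.000000+2.000000+-1.200000=0.8000
k=2 src: inc=-1.200000, refl=-1.200000·-1.000000=1.2000; V=2.000000+-1.200000+1.200000=2.0000
k=3 load: inc=1.200000, refl=1.200000·-0.600000=-0.7200; V=0.800000+1.200000+-0.720000=1.2800
k=4 src: inc=-0.720000, refl=-0.720000·-1.000000=0.7200; V=2.000000+-0.720000+0.720000=2.0000
k=5 load: inc=0.720000, refl=0.720000·-0.600000=-0.4320; V=1.280000+0.720000+-0.432000=1.5680
k=6 src: inc=-0.432000, refl=-0.432000·-1.000000=0.4320; V=2.000000+-0.432000+0.432000=2.0000
k=7 load: inc=0.432000, refl=0.432000·-0.600000=-0.2592; V=1.568000+0.432000+-0.259200=1.7408

0 0 source 2.0000
1 5 load 0.8000
2 10 source 2.0000
3 15 load 1.2800
4 20 source 2.0000
5 25 load 1.5680
6 30 source 2.0000
7 35 load 1.7408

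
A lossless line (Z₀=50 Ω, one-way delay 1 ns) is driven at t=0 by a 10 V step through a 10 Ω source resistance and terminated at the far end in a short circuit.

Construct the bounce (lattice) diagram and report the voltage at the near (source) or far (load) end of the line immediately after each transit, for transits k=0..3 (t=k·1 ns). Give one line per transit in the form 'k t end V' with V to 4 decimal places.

0 0 source 8.3333
1 1 load 0.0000
2 2 source 5.5556
3 3 load 0.0000

Γ_L=-1.000000, Γ_S=-0.666667; launch V₁=10·50/60=8.333333
k=0 src: V=8.3333
k=1 load: inc=8.333333, refl=8.333333·-1.000000=-8.3333; V=0.000000+8.333333+-8.333333=0.0000
k=2 src: inc=-8.333333, refl=-8.333333·-0.666667=5.5556; V=8.333333+-8.333333+5.555556=5.5556
k=3 load: inc=5.555556, refl=5.555556·-1.000000=-5.5556; V=0.000000+5.555556+-5.555556=0.0000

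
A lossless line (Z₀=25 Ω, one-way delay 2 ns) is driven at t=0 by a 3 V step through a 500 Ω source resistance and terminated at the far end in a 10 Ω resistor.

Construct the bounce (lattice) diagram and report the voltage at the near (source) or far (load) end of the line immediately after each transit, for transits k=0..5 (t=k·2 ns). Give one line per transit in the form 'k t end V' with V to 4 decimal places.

Γ_L=-0.428571, Γ_S=0.904762; launch V₁=3·25/525=0.142857
k=0 src: V=0.1429
k=1 load: inc=0.142857, refl=0.142857·-0.428571=-0.0612; V=0.000000+0.142857+-0.061224=0.0816
k=2 src: inc=-0.061224, refl=-0.061224·0.904762=-0.0554; V=0.142857+-0.061224+-0.055394=0.0262
k=3 load: inc=-0.055394, refl=-0.055394·-0.428571=0.0237; V=0.081633+-0.055394+0.023740=0.0500
k=4 src: inc=0.023740, refl=0.023740·0.904762=0.0215; V=0.026239+0.023740+0.021479=0.0715
k=5 load: inc=0.021479, refl=0.021479·-0.428571=-0.0092; V=0.049979+0.021479+-0.009205=0.0623

0 0 source 0.1429
1 2 load 0.0816
2 4 source 0.0262
3 6 load 0.0500
4 8 source 0.0715
5 10 load 0.0623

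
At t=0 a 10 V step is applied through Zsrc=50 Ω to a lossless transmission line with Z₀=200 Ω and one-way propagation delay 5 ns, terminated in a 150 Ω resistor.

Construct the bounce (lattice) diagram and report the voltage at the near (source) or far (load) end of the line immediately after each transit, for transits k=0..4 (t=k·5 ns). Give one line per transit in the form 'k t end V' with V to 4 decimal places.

0 0 source 8.0000
1 5 load 6.8571
2 10 source 7.5429
3 15 load 7.4449
4 20 source 7.5037

Γ_L=-0.142857, Γ_S=-0.600000; launch V₁=10·200/250=8.000000
k=0 src: V=8.0000
k=1 load: inc=8.000000, refl=8.000000·-0.142857=-1.1429; V=0.000000+8.000000+-1.142857=6.8571
k=2 src: inc=-1.142857, refl=-1.142857·-0.600000=0.6857; V=8.000000+-1.142857+0.685714=7.5429
k=3 load: inc=0.685714, refl=0.685714·-0.142857=-0.0980; V=6.857143+0.685714+-0.097959=7.4449
k=4 src: inc=-0.097959, refl=-0.097959·-0.600000=0.0588; V=7.542857+-0.097959+0.058776=7.5037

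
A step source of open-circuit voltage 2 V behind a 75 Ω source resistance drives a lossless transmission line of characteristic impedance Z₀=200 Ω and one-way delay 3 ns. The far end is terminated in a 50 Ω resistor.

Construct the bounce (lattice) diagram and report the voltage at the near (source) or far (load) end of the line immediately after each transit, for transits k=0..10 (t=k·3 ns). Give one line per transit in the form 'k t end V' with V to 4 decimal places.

0 0 source 1.4545
1 3 load 0.5818
2 6 source 0.9785
3 9 load 0.7405
4 12 source 0.8487
5 15 load 0.7838
6 18 source 0.8133
7 21 load 0.7956
8 24 source 0.8036
9 27 load 0.7988
10 30 source 0.8010

Γ_L=-0.600000, Γ_S=-0.454545; launch V₁=2·200/275=1.454545
k=0 src: V=1.4545
k=1 load: inc=1.454545, refl=1.454545·-0.600000=-0.8727; V=0.000000+1.454545+-0.872727=0.5818
k=2 src: inc=-0.872727, refl=-0.872727·-0.454545=0.3967; V=1.454545+-0.872727+0.396694=0.9785
k=3 load: inc=0.396694, refl=0.396694·-0.600000=-0.2380; V=0.581818+0.396694+-0.238017=0.7405
k=4 src: inc=-0.238017, refl=-0.238017·-0.454545=0.1082; V=0.978512+-0.238017+0.108189=0.8487
k=5 load: inc=0.108189, refl=0.108189·-0.600000=-0.0649; V=0.740496+0.108189+-0.064914=0.7838
k=6 src: inc=-0.064914, refl=-0.064914·-0.454545=0.0295; V=0.848685+-0.064914+0.029506=0.8133
k=7 load: inc=0.029506, refl=0.029506·-0.600000=-0.0177; V=0.783772+0.029506+-0.017704=0.7956
k=8 src: inc=-0.017704, refl=-0.017704·-0.454545=0.0080; V=0.813278+-0.017704+0.008047=0.8036
k=9 load: inc=0.008047, refl=0.008047·-0.600000=-0.0048; V=0.795574+0.008047+-0.004828=0.7988
k=10 src: inc=-0.004828, refl=-0.004828·-0.454545=0.0022; V=0.803621+-0.004828+0.002195=0.8010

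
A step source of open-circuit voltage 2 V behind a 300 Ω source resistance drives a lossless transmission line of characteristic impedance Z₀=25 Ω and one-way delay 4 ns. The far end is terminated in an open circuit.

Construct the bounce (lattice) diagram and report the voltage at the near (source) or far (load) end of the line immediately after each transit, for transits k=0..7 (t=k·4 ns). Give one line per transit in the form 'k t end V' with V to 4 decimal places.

Γ_L=1.000000, Γ_S=0.846154; launch V₁=2·25/325=0.153846
k=0 src: V=0.1538
k=1 load: inc=0.153846, refl=0.153846·1.000000=0.1538; V=0.000000+0.153846+0.153846=0.3077
k=2 src: inc=0.153846, refl=0.153846·0.846154=0.1302; V=0.153846+0.153846+0.130178=0.4379
k=3 load: inc=0.130178, refl=0.130178·1.000000=0.1302; V=0.307692+0.130178+0.130178=0.5680
k=4 src: inc=0.130178, refl=0.130178·0.846154=0.1102; V=0.437870+0.130178+0.110150=0.6782
k=5 load: inc=0.110150, refl=0.110150·1.000000=0.1102; V=0.568047+0.110150+0.110150=0.7883
k=6 src: inc=0.110150, refl=0.110150·0.846154=0.0932; V=0.678198+0.110150+0.093204=0.8816
k=7 load: inc=0.093204, refl=0.093204·1.000000=0.0932; V=0.788348+0.093204+0.093204=0.9748

0 0 source 0.1538
1 4 load 0.3077
2 8 source 0.4379
3 12 load 0.5680
4 16 source 0.6782
5 20 load 0.7883
6 24 source 0.8816
7 28 load 0.9748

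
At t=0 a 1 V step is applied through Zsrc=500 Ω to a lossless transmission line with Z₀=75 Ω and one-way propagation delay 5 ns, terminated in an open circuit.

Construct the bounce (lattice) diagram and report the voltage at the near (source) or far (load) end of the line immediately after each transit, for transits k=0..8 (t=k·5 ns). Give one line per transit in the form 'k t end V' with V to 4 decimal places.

0 0 source 0.1304
1 5 load 0.2609
2 10 source 0.3573
3 15 load 0.4537
4 20 source 0.5249
5 25 load 0.5962
6 30 source 0.6489
7 35 load 0.7015
8 40 source 0.7405

Γ_L=1.000000, Γ_S=0.739130; launch V₁=1·75/575=0.130435
k=0 src: V=0.1304
k=1 load: inc=0.130435, refl=0.130435·1.000000=0.1304; V=0.000000+0.130435+0.130435=0.2609
k=2 src: inc=0.130435, refl=0.130435·0.739130=0.0964; V=0.130435+0.130435+0.096408=0.3573
k=3 load: inc=0.096408, refl=0.096408·1.000000=0.0964; V=0.260870+0.096408+0.096408=0.4537
k=4 src: inc=0.096408, refl=0.096408·0.739130=0.0713; V=0.357278+0.096408+0.071258=0.5249
k=5 load: inc=0.071258, refl=0.071258·1.000000=0.0713; V=0.453686+0.071258+0.071258=0.5962
k=6 src: inc=0.071258, refl=0.071258·0.739130=0.0527; V=0.524945+0.071258+0.052669=0.6489
k=7 load: inc=0.052669, refl=0.052669·1.000000=0.0527; V=0.596203+0.052669+0.052669=0.7015
k=8 src: inc=0.052669, refl=0.052669·0.739130=0.0389; V=0.648872+0.052669+0.038929=0.7405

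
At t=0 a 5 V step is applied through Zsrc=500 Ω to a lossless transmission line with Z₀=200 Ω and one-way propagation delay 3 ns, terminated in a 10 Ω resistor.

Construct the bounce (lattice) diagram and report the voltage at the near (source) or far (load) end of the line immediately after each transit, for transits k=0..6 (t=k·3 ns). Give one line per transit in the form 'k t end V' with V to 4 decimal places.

Γ_L=-0.904762, Γ_S=0.428571; launch V₁=5·200/700=1.428571
k=0 src: V=1.4286
k=1 load: inc=1.428571, refl=1.428571·-0.904762=-1.2925; V=0.000000+1.428571+-1.292517=0.1361
k=2 src: inc=-1.292517, refl=-1.292517·0.428571=-0.5539; V=1.428571+-1.292517+-0.553936=-0.4179
k=3 load: inc=-0.553936, refl=-0.553936·-0.904762=0.5012; V=0.136054+-0.553936+0.501180=0.0833
k=4 src: inc=0.501180, refl=0.501180·0.428571=0.2148; V=-0.417881+0.501180+0.214791=0.2981
k=5 load: inc=0.214791, refl=0.214791·-0.904762=-0.1943; V=0.083299+0.214791+-0.194335=0.1038
k=6 src: inc=-0.194335, refl=-0.194335·0.428571=-0.0833; V=0.298090+-0.194335+-0.083286=0.0205

0 0 source 1.4286
1 3 load 0.1361
2 6 source -0.4179
3 9 load 0.0833
4 12 source 0.2981
5 15 load 0.1038
6 18 source 0.0205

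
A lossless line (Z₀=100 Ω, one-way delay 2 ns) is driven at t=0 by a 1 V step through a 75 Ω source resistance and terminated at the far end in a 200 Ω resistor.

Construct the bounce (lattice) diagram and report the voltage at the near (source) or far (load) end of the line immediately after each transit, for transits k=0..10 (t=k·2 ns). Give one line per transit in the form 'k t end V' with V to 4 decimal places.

Γ_L=0.333333, Γ_S=-0.142857; launch V₁=1·100/175=0.571429
k=0 src: V=0.5714
k=1 load: inc=0.571429, refl=0.571429·0.333333=0.1905; V=0.000000+0.571429+0.190476=0.7619
k=2 src: inc=0.190476, refl=0.190476·-0.142857=-0.0272; V=0.571429+0.190476+-0.027211=0.7347
k=3 load: inc=-0.027211, refl=-0.027211·0.333333=-0.0091; V=0.761905+-0.027211+-0.009070=0.7256
k=4 src: inc=-0.009070, refl=-0.009070·-0.142857=0.0013; V=0.734694+-0.009070+0.001296=0.7269
k=5 load: inc=0.001296, refl=0.001296·0.333333=0.0004; V=0.725624+0.001296+0.000432=0.7274
k=6 src: inc=0.000432, refl=0.000432·-0.142857=-0.0001; V=0.726919+0.000432+-0.000062=0.7273
k=7 load: inc=-0.000062, refl=-0.000062·0.333333=-0.0000; V=0.727351+-0.000062+-0.000021=0.7273
k=8 src: inc=-0.000021, refl=-0.000021·-0.142857=0.0000; V=0.727290+-0.000021+0.000003=0.7273
k=9 load: inc=0.000003, refl=0.000003·0.333333=0.0000; V=0.727269+0.000003+0.000001=0.7273
k=10 src: inc=0.000001, refl=0.000001·-0.142857=-0.0000; V=0.727272+0.000001+-0.000000=0.7273

0 0 source 0.5714
1 2 load 0.7619
2 4 source 0.7347
3 6 load 0.7256
4 8 source 0.7269
5 10 load 0.7274
6 12 source 0.7273
7 14 load 0.7273
8 16 source 0.7273
9 18 load 0.7273
10 20 source 0.7273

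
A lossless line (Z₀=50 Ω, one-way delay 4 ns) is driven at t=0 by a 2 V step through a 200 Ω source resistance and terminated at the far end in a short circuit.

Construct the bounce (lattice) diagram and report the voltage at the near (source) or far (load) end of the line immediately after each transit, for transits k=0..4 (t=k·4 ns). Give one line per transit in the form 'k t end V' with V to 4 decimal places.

0 0 source 0.4000
1 4 load 0.0000
2 8 source -0.2400
3 12 load 0.0000
4 16 source 0.1440

Γ_L=-1.000000, Γ_S=0.600000; launch V₁=2·50/250=0.400000
k=0 src: V=0.4000
k=1 load: inc=0.400000, refl=0.400000·-1.000000=-0.4000; V=0.000000+0.400000+-0.400000=0.0000
k=2 src: inc=-0.400000, refl=-0.400000·0.600000=-0.2400; V=0.400000+-0.400000+-0.240000=-0.2400
k=3 load: inc=-0.240000, refl=-0.240000·-1.000000=0.2400; V=0.000000+-0.240000+0.240000=0.0000
k=4 src: inc=0.240000, refl=0.240000·0.600000=0.1440; V=-0.240000+0.240000+0.144000=0.1440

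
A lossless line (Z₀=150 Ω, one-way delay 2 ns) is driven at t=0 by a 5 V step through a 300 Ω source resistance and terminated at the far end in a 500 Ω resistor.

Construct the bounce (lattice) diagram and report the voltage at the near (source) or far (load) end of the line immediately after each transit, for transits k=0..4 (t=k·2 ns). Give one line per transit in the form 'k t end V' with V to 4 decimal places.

Γ_L=0.538462, Γ_S=0.333333; launch V₁=5·150/450=1.666667
k=0 src: V=1.6667
k=1 load: inc=1.666667, refl=1.666667·0.538462=0.8974; V=0.000000+1.666667+0.897436=2.5641
k=2 src: inc=0.897436, refl=0.897436·0.333333=0.2991; V=1.666667+0.897436+0.299145=2.8632
k=3 load: inc=0.299145, refl=0.299145·0.538462=0.1611; V=2.564103+0.299145+0.161078=3.0243
k=4 src: inc=0.161078, refl=0.161078·0.333333=0.0537; V=2.863248+0.161078+0.053693=3.0780

0 0 source 1.6667
1 2 load 2.5641
2 4 source 2.8632
3 6 load 3.0243
4 8 source 3.0780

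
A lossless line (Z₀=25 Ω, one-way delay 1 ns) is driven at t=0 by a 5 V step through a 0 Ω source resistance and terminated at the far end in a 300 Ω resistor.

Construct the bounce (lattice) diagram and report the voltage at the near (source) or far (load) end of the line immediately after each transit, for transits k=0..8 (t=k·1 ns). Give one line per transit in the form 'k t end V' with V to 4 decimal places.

0 0 source 5.0000
1 1 load 9.2308
2 2 source 5.0000
3 3 load 1.4201
4 4 source 5.0000
5 5 load 8.0291
6 6 source 5.0000
7 7 load 2.4369
8 8 source 5.0000

Γ_L=0.846154, Γ_S=-1.000000; launch V₁=5·25/25=5.000000
k=0 src: V=5.0000
k=1 load: inc=5.000000, refl=5.000000·0.846154=4.2308; V=0.000000+5.000000+4.230769=9.2308
k=2 src: inc=4.230769, refl=4.230769·-1.000000=-4.2308; V=5.000000+4.230769+-4.230769=5.0000
k=3 load: inc=-4.230769, refl=-4.230769·0.846154=-3.5799; V=9.230769+-4.230769+-3.579882=1.4201
k=4 src: inc=-3.579882, refl=-3.579882·-1.000000=3.5799; V=5.000000+-3.579882+3.579882=5.0000
k=5 load: inc=3.579882, refl=3.579882·0.846154=3.0291; V=1.420118+3.579882+3.029131=8.0291
k=6 src: inc=3.029131, refl=3.029131·-1.000000=-3.0291; V=5.000000+3.029131+-3.029131=5.0000
k=7 load: inc=-3.029131, refl=-3.029131·0.846154=-2.5631; V=8.029131+-3.029131+-2.563111=2.4369
k=8 src: inc=-2.563111, refl=-2.563111·-1.000000=2.5631; V=5.000000+-2.563111+2.563111=5.0000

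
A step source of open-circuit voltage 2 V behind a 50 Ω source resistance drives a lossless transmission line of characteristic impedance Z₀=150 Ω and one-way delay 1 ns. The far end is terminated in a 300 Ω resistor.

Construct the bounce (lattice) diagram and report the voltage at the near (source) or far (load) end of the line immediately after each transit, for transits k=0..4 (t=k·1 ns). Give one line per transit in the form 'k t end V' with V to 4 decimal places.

0 0 source 1.5000
1 1 load 2.0000
2 2 source 1.7500
3 3 load 1.6667
4 4 source 1.7083

Γ_L=0.333333, Γ_S=-0.500000; launch V₁=2·150/200=1.500000
k=0 src: V=1.5000
k=1 load: inc=1.500000, refl=1.500000·0.333333=0.5000; V=0.000000+1.500000+0.500000=2.0000
k=2 src: inc=0.500000, refl=0.500000·-0.500000=-0.2500; V=1.500000+0.500000+-0.250000=1.7500
k=3 load: inc=-0.250000, refl=-0.250000·0.333333=-0.0833; V=2.000000+-0.250000+-0.083333=1.6667
k=4 src: inc=-0.083333, refl=-0.083333·-0.500000=0.0417; V=1.750000+-0.083333+0.041667=1.7083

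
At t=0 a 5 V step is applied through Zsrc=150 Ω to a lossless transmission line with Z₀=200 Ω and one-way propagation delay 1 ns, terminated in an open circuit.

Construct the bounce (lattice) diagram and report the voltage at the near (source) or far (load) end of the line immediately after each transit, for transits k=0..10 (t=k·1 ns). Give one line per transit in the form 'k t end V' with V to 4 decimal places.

Γ_L=1.000000, Γ_S=-0.142857; launch V₁=5·200/350=2.857143
k=0 src: V=2.8571
k=1 load: inc=2.857143, refl=2.857143·1.000000=2.8571; V=0.000000+2.857143+2.857143=5.7143
k=2 src: inc=2.857143, refl=2.857143·-0.142857=-0.4082; V=2.857143+2.857143+-0.408163=5.3061
k=3 load: inc=-0.408163, refl=-0.408163·1.000000=-0.4082; V=5.714286+-0.408163+-0.408163=4.8980
k=4 src: inc=-0.408163, refl=-0.408163·-0.142857=0.0583; V=5.306122+-0.408163+0.058309=4.9563
k=5 load: inc=0.058309, refl=0.058309·1.000000=0.0583; V=4.897959+0.058309+0.058309=5.0146
k=6 src: inc=0.058309, refl=0.058309·-0.142857=-0.0083; V=4.956268+0.058309+-0.008330=5.0062
k=7 load: inc=-0.008330, refl=-0.008330·1.000000=-0.0083; V=5.014577+-0.008330+-0.008330=4.9979
k=8 src: inc=-0.008330, refl=-0.008330·-0.142857=0.0012; V=5.006247+-0.008330+0.001190=4.9991
k=9 load: inc=0.001190, refl=0.001190·1.000000=0.0012; V=4.997918+0.001190+0.001190=5.0003
k=10 src: inc=0.001190, refl=0.001190·-0.142857=-0.0002; V=4.999108+0.001190+-0.000170=5.0001

0 0 source 2.8571
1 1 load 5.7143
2 2 source 5.3061
3 3 load 4.8980
4 4 source 4.9563
5 5 load 5.0146
6 6 source 5.0062
7 7 load 4.9979
8 8 source 4.9991
9 9 load 5.0003
10 10 source 5.0001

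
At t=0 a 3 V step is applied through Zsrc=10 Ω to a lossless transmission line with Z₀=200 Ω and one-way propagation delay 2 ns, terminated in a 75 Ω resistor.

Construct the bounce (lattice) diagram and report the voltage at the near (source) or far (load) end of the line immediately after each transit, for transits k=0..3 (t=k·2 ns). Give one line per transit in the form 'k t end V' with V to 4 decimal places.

0 0 source 2.8571
1 2 load 1.5584
2 4 source 2.7335
3 6 load 2.1994

Γ_L=-0.454545, Γ_S=-0.904762; launch V₁=3·200/210=2.857143
k=0 src: V=2.8571
k=1 load: inc=2.857143, refl=2.857143·-0.454545=-1.2987; V=0.000000+2.857143+-1.298701=1.5584
k=2 src: inc=-1.298701, refl=-1.298701·-0.904762=1.1750; V=2.857143+-1.298701+1.175015=2.7335
k=3 load: inc=1.175015, refl=1.175015·-0.454545=-0.5341; V=1.558442+1.175015+-0.534098=2.1994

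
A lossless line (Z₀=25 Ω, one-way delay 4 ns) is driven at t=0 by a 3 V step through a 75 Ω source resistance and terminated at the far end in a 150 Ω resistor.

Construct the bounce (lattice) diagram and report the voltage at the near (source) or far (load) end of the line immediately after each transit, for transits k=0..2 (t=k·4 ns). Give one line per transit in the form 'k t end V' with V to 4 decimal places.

Γ_L=0.714286, Γ_S=0.500000; launch V₁=3·25/100=0.750000
k=0 src: V=0.7500
k=1 load: inc=0.750000, refl=0.750000·0.714286=0.5357; V=0.000000+0.750000+0.535714=1.2857
k=2 src: inc=0.535714, refl=0.535714·0.500000=0.2679; V=0.750000+0.535714+0.267857=1.5536

0 0 source 0.7500
1 4 load 1.2857
2 8 source 1.5536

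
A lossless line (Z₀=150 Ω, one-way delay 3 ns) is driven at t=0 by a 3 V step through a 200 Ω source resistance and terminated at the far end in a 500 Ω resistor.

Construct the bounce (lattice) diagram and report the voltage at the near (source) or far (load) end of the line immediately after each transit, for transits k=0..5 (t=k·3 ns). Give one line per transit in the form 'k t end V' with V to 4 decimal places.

0 0 source 1.2857
1 3 load 1.9780
2 6 source 2.0769
3 9 load 2.1302
4 12 source 2.1378
5 15 load 2.1419

Γ_L=0.538462, Γ_S=0.142857; launch V₁=3·150/350=1.285714
k=0 src: V=1.2857
k=1 load: inc=1.285714, refl=1.285714·0.538462=0.6923; V=0.000000+1.285714+0.692308=1.9780
k=2 src: inc=0.692308, refl=0.692308·0.142857=0.0989; V=1.285714+0.692308+0.098901=2.0769
k=3 load: inc=0.098901, refl=0.098901·0.538462=0.0533; V=1.978022+0.098901+0.053254=2.1302
k=4 src: inc=0.053254, refl=0.053254·0.142857=0.0076; V=2.076923+0.053254+0.007608=2.1378
k=5 load: inc=0.007608, refl=0.007608·0.538462=0.0041; V=2.130178+0.007608+0.004096=2.1419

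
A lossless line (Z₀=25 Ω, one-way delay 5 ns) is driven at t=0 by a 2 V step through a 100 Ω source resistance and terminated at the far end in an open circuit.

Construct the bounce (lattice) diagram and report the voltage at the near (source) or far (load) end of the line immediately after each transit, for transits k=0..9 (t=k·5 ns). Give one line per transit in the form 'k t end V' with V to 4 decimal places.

0 0 source 0.4000
1 5 load 0.8000
2 10 source 1.0400
3 15 load 1.2800
4 20 source 1.4240
5 25 load 1.5680
6 30 source 1.6544
7 35 load 1.7408
8 40 source 1.7926
9 45 load 1.8445

Γ_L=1.000000, Γ_S=0.600000; launch V₁=2·25/125=0.400000
k=0 src: V=0.4000
k=1 load: inc=0.400000, refl=0.400000·1.000000=0.4000; V=0.000000+0.400000+0.400000=0.8000
k=2 src: inc=0.400000, refl=0.400000·0.600000=0.2400; V=0.400000+0.400000+0.240000=1.0400
k=3 load: inc=0.240000, refl=0.240000·1.000000=0.2400; V=0.800000+0.240000+0.240000=1.2800
k=4 src: inc=0.240000, refl=0.240000·0.600000=0.1440; V=1.040000+0.240000+0.144000=1.4240
k=5 load: inc=0.144000, refl=0.144000·1.000000=0.1440; V=1.280000+0.144000+0.144000=1.5680
k=6 src: inc=0.144000, refl=0.144000·0.600000=0.0864; V=1.424000+0.144000+0.086400=1.6544
k=7 load: inc=0.086400, refl=0.086400·1.000000=0.0864; V=1.568000+0.086400+0.086400=1.7408
k=8 src: inc=0.086400, refl=0.086400·0.600000=0.0518; V=1.654400+0.086400+0.051840=1.7926
k=9 load: inc=0.051840, refl=0.051840·1.000000=0.0518; V=1.740800+0.051840+0.051840=1.8445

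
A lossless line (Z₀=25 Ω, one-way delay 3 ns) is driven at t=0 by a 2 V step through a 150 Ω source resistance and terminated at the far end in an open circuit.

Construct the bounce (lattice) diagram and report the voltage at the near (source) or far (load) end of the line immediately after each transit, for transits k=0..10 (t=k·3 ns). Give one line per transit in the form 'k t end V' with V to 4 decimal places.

Γ_L=1.000000, Γ_S=0.714286; launch V₁=2·25/175=0.285714
k=0 src: V=0.2857
k=1 load: inc=0.285714, refl=0.285714·1.000000=0.2857; V=0.000000+0.285714+0.285714=0.5714
k=2 src: inc=0.285714, refl=0.285714·0.714286=0.2041; V=0.285714+0.285714+0.204082=0.7755
k=3 load: inc=0.204082, refl=0.204082·1.000000=0.2041; V=0.571429+0.204082+0.204082=0.9796
k=4 src: inc=0.204082, refl=0.204082·0.714286=0.1458; V=0.775510+0.204082+0.145773=1.1254
k=5 load: inc=0.145773, refl=0.145773·1.000000=0.1458; V=0.979592+0.145773+0.145773=1.2711
k=6 src: inc=0.145773, refl=0.145773·0.714286=0.1041; V=1.125364+0.145773+0.104123=1.3753
k=7 load: inc=0.104123, refl=0.104123·1.000000=0.1041; V=1.271137+0.104123+0.104123=1.4794
k=8 src: inc=0.104123, refl=0.104123·0.714286=0.0744; V=1.375260+0.104123+0.074374=1.5538
k=9 load: inc=0.074374, refl=0.074374·1.000000=0.0744; V=1.479384+0.074374+0.074374=1.6281
k=10 src: inc=0.074374, refl=0.074374·0.714286=0.0531; V=1.553757+0.074374+0.053124=1.6813

0 0 source 0.2857
1 3 load 0.5714
2 6 source 0.7755
3 9 load 0.9796
4 12 source 1.1254
5 15 load 1.2711
6 18 source 1.3753
7 21 load 1.4794
8 24 source 1.5538
9 27 load 1.6281
10 30 source 1.6813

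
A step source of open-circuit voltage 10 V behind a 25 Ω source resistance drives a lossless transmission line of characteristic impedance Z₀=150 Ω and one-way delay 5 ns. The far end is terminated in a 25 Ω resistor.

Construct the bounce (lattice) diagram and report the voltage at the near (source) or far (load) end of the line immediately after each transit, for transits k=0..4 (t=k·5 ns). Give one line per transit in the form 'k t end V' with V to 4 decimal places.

0 0 source 8.5714
1 5 load 2.4490
2 10 source 6.8222
3 15 load 3.6985
4 20 source 5.9297

Γ_L=-0.714286, Γ_S=-0.714286; launch V₁=10·150/175=8.571429
k=0 src: V=8.5714
k=1 load: inc=8.571429, refl=8.571429·-0.714286=-6.1224; V=0.000000+8.571429+-6.122449=2.4490
k=2 src: inc=-6.122449, refl=-6.122449·-0.714286=4.3732; V=8.571429+-6.122449+4.373178=6.8222
k=3 load: inc=4.373178, refl=4.373178·-0.714286=-3.1237; V=2.448980+4.373178+-3.123698=3.6985
k=4 src: inc=-3.123698, refl=-3.123698·-0.714286=2.2312; V=6.822157+-3.123698+2.231213=5.9297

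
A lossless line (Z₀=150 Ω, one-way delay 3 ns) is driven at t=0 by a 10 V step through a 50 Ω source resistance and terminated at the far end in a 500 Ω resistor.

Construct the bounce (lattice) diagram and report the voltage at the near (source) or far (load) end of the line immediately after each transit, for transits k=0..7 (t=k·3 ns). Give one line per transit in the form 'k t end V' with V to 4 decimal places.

Γ_L=0.538462, Γ_S=-0.500000; launch V₁=10·150/200=7.500000
k=0 src: V=7.5000
k=1 load: inc=7.500000, refl=7.500000·0.538462=4.0385; V=0.000000+7.500000+4.038462=11.5385
k=2 src: inc=4.038462, refl=4.038462·-0.500000=-2.0192; V=7.500000+4.038462+-2.019231=9.5192
k=3 load: inc=-2.019231, refl=-2.019231·0.538462=-1.0873; V=11.538462+-2.019231+-1.087278=8.4320
k=4 src: inc=-1.087278, refl=-1.087278·-0.500000=0.5436; V=9.519231+-1.087278+0.543639=8.9756
k=5 load: inc=0.543639, refl=0.543639·0.538462=0.2927; V=8.431953+0.543639+0.292729=9.2683
k=6 src: inc=0.292729, refl=0.292729·-0.500000=-0.1464; V=8.975592+0.292729+-0.146364=9.1220
k=7 load: inc=-0.146364, refl=-0.146364·0.538462=-0.0788; V=9.268320+-0.146364+-0.078812=9.0431

0 0 source 7.5000
1 3 load 11.5385
2 6 source 9.5192
3 9 load 8.4320
4 12 source 8.9756
5 15 load 9.2683
6 18 source 9.1220
7 21 load 9.0431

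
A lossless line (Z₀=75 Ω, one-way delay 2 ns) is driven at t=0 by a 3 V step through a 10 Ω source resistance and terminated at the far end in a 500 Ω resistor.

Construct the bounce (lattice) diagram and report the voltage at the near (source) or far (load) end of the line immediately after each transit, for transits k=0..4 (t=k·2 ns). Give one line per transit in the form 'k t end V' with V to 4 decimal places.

0 0 source 2.6471
1 2 load 4.6036
2 4 source 3.1074
3 6 load 2.0016
4 8 source 2.8472

Γ_L=0.739130, Γ_S=-0.764706; launch V₁=3·75/85=2.647059
k=0 src: V=2.6471
k=1 load: inc=2.647059, refl=2.647059·0.739130=1.9565; V=0.000000+2.647059+1.956522=4.6036
k=2 src: inc=1.956522, refl=1.956522·-0.764706=-1.4962; V=2.647059+1.956522+-1.496164=3.1074
k=3 load: inc=-1.496164, refl=-1.496164·0.739130=-1.1059; V=4.603581+-1.496164+-1.105860=2.0016
k=4 src: inc=-1.105860, refl=-1.105860·-0.764706=0.8457; V=3.107417+-1.105860+0.845658=2.8472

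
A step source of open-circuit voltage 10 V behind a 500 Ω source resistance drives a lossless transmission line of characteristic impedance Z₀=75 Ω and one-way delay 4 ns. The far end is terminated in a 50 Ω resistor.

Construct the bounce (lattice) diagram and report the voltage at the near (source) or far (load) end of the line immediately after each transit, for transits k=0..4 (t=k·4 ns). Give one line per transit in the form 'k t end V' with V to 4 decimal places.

0 0 source 1.3043
1 4 load 1.0435
2 8 source 0.8507
3 12 load 0.8892
4 16 source 0.9177

Γ_L=-0.200000, Γ_S=0.739130; launch V₁=10·75/575=1.304348
k=0 src: V=1.3043
k=1 load: inc=1.304348, refl=1.304348·-0.200000=-0.2609; V=0.000000+1.304348+-0.260870=1.0435
k=2 src: inc=-0.260870, refl=-0.260870·0.739130=-0.1928; V=1.304348+-0.260870+-0.192817=0.8507
k=3 load: inc=-0.192817, refl=-0.192817·-0.200000=0.0386; V=1.043478+-0.192817+0.038563=0.8892
k=4 src: inc=0.038563, refl=0.038563·0.739130=0.0285; V=0.850662+0.038563+0.028503=0.9177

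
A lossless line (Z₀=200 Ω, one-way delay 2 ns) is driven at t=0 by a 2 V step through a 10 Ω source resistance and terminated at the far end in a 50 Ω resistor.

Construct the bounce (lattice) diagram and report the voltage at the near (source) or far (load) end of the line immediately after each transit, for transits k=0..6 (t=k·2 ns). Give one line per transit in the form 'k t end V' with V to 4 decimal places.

0 0 source 1.9048
1 2 load 0.7619
2 4 source 1.7959
3 6 load 1.1755
4 8 source 1.7368
5 10 load 1.4000
6 12 source 1.7048

Γ_L=-0.600000, Γ_S=-0.904762; launch V₁=2·200/210=1.904762
k=0 src: V=1.9048
k=1 load: inc=1.904762, refl=1.904762·-0.600000=-1.1429; V=0.000000+1.904762+-1.142857=0.7619
k=2 src: inc=-1.142857, refl=-1.142857·-0.904762=1.0340; V=1.904762+-1.142857+1.034014=1.7959
k=3 load: inc=1.034014, refl=1.034014·-0.600000=-0.6204; V=0.761905+1.034014+-0.620408=1.1755
k=4 src: inc=-0.620408, refl=-0.620408·-0.904762=0.5613; V=1.795918+-0.620408+0.561322=1.7368
k=5 load: inc=0.561322, refl=0.561322·-0.600000=-0.3368; V=1.175510+0.561322+-0.336793=1.4000
k=6 src: inc=-0.336793, refl=-0.336793·-0.904762=0.3047; V=1.736832+-0.336793+0.304717=1.7048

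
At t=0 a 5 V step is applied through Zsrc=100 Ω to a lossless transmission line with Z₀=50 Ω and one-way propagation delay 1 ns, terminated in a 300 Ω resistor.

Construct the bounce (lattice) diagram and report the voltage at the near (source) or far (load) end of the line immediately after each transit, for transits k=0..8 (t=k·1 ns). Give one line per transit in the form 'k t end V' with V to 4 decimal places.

Γ_L=0.714286, Γ_S=0.333333; launch V₁=5·50/150=1.666667
k=0 src: V=1.6667
k=1 load: inc=1.666667, refl=1.666667·0.714286=1.1905; V=0.000000+1.666667+1.190476=2.8571
k=2 src: inc=1.190476, refl=1.190476·0.333333=0.3968; V=1.666667+1.190476+0.396825=3.2540
k=3 load: inc=0.396825, refl=0.396825·0.714286=0.2834; V=2.857143+0.396825+0.283447=3.5374
k=4 src: inc=0.283447, refl=0.283447·0.333333=0.0945; V=3.253968+0.283447+0.094482=3.6319
k=5 load: inc=0.094482, refl=0.094482·0.714286=0.0675; V=3.537415+0.094482+0.067487=3.6994
k=6 src: inc=0.067487, refl=0.067487·0.333333=0.0225; V=3.631897+0.067487+0.022496=3.7219
k=7 load: inc=0.022496, refl=0.022496·0.714286=0.0161; V=3.699385+0.022496+0.016068=3.7379
k=8 src: inc=0.016068, refl=0.016068·0.333333=0.0054; V=3.721880+0.016068+0.005356=3.7433

0 0 source 1.6667
1 1 load 2.8571
2 2 source 3.2540
3 3 load 3.5374
4 4 source 3.6319
5 5 load 3.6994
6 6 source 3.7219
7 7 load 3.7379
8 8 source 3.7433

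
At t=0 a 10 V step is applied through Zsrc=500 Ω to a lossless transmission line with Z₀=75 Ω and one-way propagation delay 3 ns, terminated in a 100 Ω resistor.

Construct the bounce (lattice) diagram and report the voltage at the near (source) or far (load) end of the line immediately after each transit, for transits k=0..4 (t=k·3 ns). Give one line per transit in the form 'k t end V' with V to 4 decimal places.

Γ_L=0.142857, Γ_S=0.739130; launch V₁=10·75/575=1.304348
k=0 src: V=1.3043
k=1 load: inc=1.304348, refl=1.304348·0.142857=0.1863; V=0.000000+1.304348+0.186335=1.4907
k=2 src: inc=0.186335, refl=0.186335·0.739130=0.1377; V=1.304348+0.186335+0.137726=1.6284
k=3 load: inc=0.137726, refl=0.137726·0.142857=0.0197; V=1.490683+0.137726+0.019675=1.6481
k=4 src: inc=0.019675, refl=0.019675·0.739130=0.0145; V=1.628409+0.019675+0.014543=1.6626

0 0 source 1.3043
1 3 load 1.4907
2 6 source 1.6284
3 9 load 1.6481
4 12 source 1.6626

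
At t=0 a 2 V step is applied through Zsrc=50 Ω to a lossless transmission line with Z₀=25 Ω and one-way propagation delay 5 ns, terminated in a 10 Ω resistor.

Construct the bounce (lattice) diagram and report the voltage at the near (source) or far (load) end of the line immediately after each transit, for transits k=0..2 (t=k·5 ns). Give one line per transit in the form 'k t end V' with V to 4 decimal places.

0 0 source 0.6667
1 5 load 0.3810
2 10 source 0.2857

Γ_L=-0.428571, Γ_S=0.333333; launch V₁=2·25/75=0.666667
k=0 src: V=0.6667
k=1 load: inc=0.666667, refl=0.666667·-0.428571=-0.2857; V=0.000000+0.666667+-0.285714=0.3810
k=2 src: inc=-0.285714, refl=-0.285714·0.333333=-0.0952; V=0.666667+-0.285714+-0.095238=0.2857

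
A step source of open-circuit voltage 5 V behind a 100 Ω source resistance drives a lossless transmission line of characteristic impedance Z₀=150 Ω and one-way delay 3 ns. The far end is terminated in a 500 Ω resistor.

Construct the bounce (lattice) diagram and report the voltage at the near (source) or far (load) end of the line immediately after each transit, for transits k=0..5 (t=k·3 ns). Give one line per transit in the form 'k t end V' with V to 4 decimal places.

0 0 source 3.0000
1 3 load 4.6154
2 6 source 4.2923
3 9 load 4.1183
4 12 source 4.1531
5 15 load 4.1719

Γ_L=0.538462, Γ_S=-0.200000; launch V₁=5·150/250=3.000000
k=0 src: V=3.0000
k=1 load: inc=3.000000, refl=3.000000·0.538462=1.6154; V=0.000000+3.000000+1.615385=4.6154
k=2 src: inc=1.615385, refl=1.615385·-0.200000=-0.3231; V=3.000000+1.615385+-0.323077=4.2923
k=3 load: inc=-0.323077, refl=-0.323077·0.538462=-0.1740; V=4.615385+-0.323077+-0.173964=4.1183
k=4 src: inc=-0.173964, refl=-0.173964·-0.200000=0.0348; V=4.292308+-0.173964+0.034793=4.1531
k=5 load: inc=0.034793, refl=0.034793·0.538462=0.0187; V=4.118343+0.034793+0.018735=4.1719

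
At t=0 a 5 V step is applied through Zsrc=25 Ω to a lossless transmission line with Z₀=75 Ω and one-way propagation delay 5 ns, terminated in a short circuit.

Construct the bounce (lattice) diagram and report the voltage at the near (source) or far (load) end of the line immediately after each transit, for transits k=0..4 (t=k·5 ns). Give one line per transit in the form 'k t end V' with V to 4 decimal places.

Γ_L=-1.000000, Γ_S=-0.500000; launch V₁=5·75/100=3.750000
k=0 src: V=3.7500
k=1 load: inc=3.750000, refl=3.750000·-1.000000=-3.7500; V=0.000000+3.750000+-3.750000=0.0000
k=2 src: inc=-3.750000, refl=-3.750000·-0.500000=1.8750; V=3.750000+-3.750000+1.875000=1.8750
k=3 load: inc=1.875000, refl=1.875000·-1.000000=-1.8750; V=0.000000+1.875000+-1.875000=0.0000
k=4 src: inc=-1.875000, refl=-1.875000·-0.500000=0.9375; V=1.875000+-1.875000+0.937500=0.9375

0 0 source 3.7500
1 5 load 0.0000
2 10 source 1.8750
3 15 load 0.0000
4 20 source 0.9375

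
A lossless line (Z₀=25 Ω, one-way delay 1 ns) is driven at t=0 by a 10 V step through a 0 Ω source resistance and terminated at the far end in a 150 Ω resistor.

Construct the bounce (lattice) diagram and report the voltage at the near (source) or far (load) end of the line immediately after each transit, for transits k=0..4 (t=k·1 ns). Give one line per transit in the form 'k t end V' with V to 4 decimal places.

Γ_L=0.714286, Γ_S=-1.000000; launch V₁=10·25/25=10.000000
k=0 src: V=10.0000
k=1 load: inc=10.000000, refl=10.000000·0.714286=7.1429; V=0.000000+10.000000+7.142857=17.1429
k=2 src: inc=7.142857, refl=7.142857·-1.000000=-7.1429; V=10.000000+7.142857+-7.142857=10.0000
k=3 load: inc=-7.142857, refl=-7.142857·0.714286=-5.1020; V=17.142857+-7.142857+-5.102041=4.8980
k=4 src: inc=-5.102041, refl=-5.102041·-1.000000=5.1020; V=10.000000+-5.102041+5.102041=10.0000

0 0 source 10.0000
1 1 load 17.1429
2 2 source 10.0000
3 3 load 4.8980
4 4 source 10.0000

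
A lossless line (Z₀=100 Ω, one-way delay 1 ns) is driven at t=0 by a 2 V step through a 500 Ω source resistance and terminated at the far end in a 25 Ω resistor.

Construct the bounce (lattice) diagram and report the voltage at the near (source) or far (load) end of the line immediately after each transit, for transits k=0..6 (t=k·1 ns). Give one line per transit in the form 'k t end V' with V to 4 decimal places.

Γ_L=-0.600000, Γ_S=0.666667; launch V₁=2·100/600=0.333333
k=0 src: V=0.3333
k=1 load: inc=0.333333, refl=0.333333·-0.600000=-0.2000; V=0.000000+0.333333+-0.200000=0.1333
k=2 src: inc=-0.200000, refl=-0.200000·0.666667=-0.1333; V=0.333333+-0.200000+-0.133333=0.0000
k=3 load: inc=-0.133333, refl=-0.133333·-0.600000=0.0800; V=0.133333+-0.133333+0.080000=0.0800
k=4 src: inc=0.080000, refl=0.080000·0.666667=0.0533; V=0.000000+0.080000+0.053333=0.1333
k=5 load: inc=0.053333, refl=0.053333·-0.600000=-0.0320; V=0.080000+0.053333+-0.032000=0.1013
k=6 src: inc=-0.032000, refl=-0.032000·0.666667=-0.0213; V=0.133333+-0.032000+-0.021333=0.0800

0 0 source 0.3333
1 1 load 0.1333
2 2 source 0.0000
3 3 load 0.0800
4 4 source 0.1333
5 5 load 0.1013
6 6 source 0.0800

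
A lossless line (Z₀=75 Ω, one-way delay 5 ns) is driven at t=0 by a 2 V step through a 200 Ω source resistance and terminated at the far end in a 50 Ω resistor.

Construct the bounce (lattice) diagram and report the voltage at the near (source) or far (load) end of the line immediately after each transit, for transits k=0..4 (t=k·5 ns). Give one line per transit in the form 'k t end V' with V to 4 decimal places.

0 0 source 0.5455
1 5 load 0.4364
2 10 source 0.3868
3 15 load 0.3967
4 20 source 0.4012

Γ_L=-0.200000, Γ_S=0.454545; launch V₁=2·75/275=0.545455
k=0 src: V=0.5455
k=1 load: inc=0.545455, refl=0.545455·-0.200000=-0.1091; V=0.000000+0.545455+-0.109091=0.4364
k=2 src: inc=-0.109091, refl=-0.109091·0.454545=-0.0496; V=0.545455+-0.109091+-0.049587=0.3868
k=3 load: inc=-0.049587, refl=-0.049587·-0.200000=0.0099; V=0.436364+-0.049587+0.009917=0.3967
k=4 src: inc=0.009917, refl=0.009917·0.454545=0.0045; V=0.386777+0.009917+0.004508=0.4012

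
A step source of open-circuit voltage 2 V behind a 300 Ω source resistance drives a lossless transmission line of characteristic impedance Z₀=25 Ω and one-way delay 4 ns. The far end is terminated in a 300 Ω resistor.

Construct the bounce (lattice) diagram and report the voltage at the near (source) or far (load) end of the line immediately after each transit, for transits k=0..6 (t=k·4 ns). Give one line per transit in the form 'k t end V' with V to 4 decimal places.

0 0 source 0.1538
1 4 load 0.2840
2 8 source 0.3942
3 12 load 0.4874
4 16 source 0.5662
5 20 load 0.6330
6 24 source 0.6894

Γ_L=0.846154, Γ_S=0.846154; launch V₁=2·25/325=0.153846
k=0 src: V=0.1538
k=1 load: inc=0.153846, refl=0.153846·0.846154=0.1302; V=0.000000+0.153846+0.130178=0.2840
k=2 src: inc=0.130178, refl=0.130178·0.846154=0.1102; V=0.153846+0.130178+0.110150=0.3942
k=3 load: inc=0.110150, refl=0.110150·0.846154=0.0932; V=0.284024+0.110150+0.093204=0.4874
k=4 src: inc=0.093204, refl=0.093204·0.846154=0.0789; V=0.394174+0.093204+0.078865=0.5662
k=5 load: inc=0.078865, refl=0.078865·0.846154=0.0667; V=0.487378+0.078865+0.066732=0.6330
k=6 src: inc=0.066732, refl=0.066732·0.846154=0.0565; V=0.566243+0.066732+0.056465=0.6894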